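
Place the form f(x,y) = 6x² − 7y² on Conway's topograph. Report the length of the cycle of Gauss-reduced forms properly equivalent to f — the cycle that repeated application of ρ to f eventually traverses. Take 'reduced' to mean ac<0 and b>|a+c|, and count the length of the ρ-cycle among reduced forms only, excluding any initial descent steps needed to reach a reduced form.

D = 168, ⌊√D⌋ = 12
descent: ρ → (-7,0,6)
descent: ρ → (6,12,-1)  [lands on river]
river: ρ → (-1,12,6)
ρ-cycle length = 2 (tail of 2 descent steps not counted)

2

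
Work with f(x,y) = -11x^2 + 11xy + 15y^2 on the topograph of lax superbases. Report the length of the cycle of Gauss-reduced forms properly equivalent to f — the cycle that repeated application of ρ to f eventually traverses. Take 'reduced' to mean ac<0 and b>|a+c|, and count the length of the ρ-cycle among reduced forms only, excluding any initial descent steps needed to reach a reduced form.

D = 781, ⌊√D⌋ = 27
river: ρ → (15,19,-7)
river: ρ → (-7,23,9)
river: ρ → (9,13,-17)
river: ρ → (-17,21,5)
river: ρ → (5,19,-21)
river: ρ → (-21,23,3)
river: ρ → (3,25,-13)
river: ρ → (-13,27,1)
river: ρ → (1,27,-13)
river: ρ → (-13,25,3)
river: ρ → (3,23,-21)
river: ρ → (-21,19,5)
river: ρ → (5,21,-17)
river: ρ → (-17,13,9)
river: ρ → (9,23,-7)
river: ρ → (-7,19,15)
river: ρ → (15,11,-11)
river: ρ → (-11,11,15)
ρ-cycle length = 18 (tail of 0 descent steps not counted)

18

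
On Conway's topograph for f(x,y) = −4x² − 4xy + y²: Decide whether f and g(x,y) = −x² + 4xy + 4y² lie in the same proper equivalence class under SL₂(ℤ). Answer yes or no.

D₁ = 32, D₂ = 32
river cycle of f (length 2): (1, 4, -4), (-4, 4, 1)
river cycle of g (length 2): (4, 4, -1), (-1, 4, 4)
cycles differ ⇒ inequivalent

no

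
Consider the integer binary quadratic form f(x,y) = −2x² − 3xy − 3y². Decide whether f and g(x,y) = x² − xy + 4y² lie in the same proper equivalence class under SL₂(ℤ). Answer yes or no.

D₁ = -15, D₂ = -15
f is negative-definite; reduce −f:
−f: translate: b→-1 (≡3 mod 4), so (2,3,3)→(2,-1,2)
−f: flip: (2,-1,2)→(2,1,2)
−f: reduced (well bottom): (2,1,2) with a≤c, −a<b≤a
flip sign back: reduced form of f is (-2,-1,-2)
g: translate: b→1 (≡-1 mod 2), so (1,-1,4)→(1,1,4)
g: reduced (well bottom): (1,1,4) with a≤c, −a<b≤a
reduced forms (-2, -1, -2) vs (1, 1, 4) ⇒ inequivalent

no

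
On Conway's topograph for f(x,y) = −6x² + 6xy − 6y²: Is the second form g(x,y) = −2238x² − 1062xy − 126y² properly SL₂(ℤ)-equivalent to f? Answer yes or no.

D₁ = -108, D₂ = -108
f is negative-definite; reduce −f:
−f: translate: b→6 (≡-6 mod 12), so (6,-6,6)→(6,6,6)
−f: reduced (well bottom): (6,6,6) with a≤c, −a<b≤a
flip sign back: reduced form of f is (-6,-6,-6)
g is negative-definite; reduce −g:
−g: flip: (2238,1062,126)→(126,-1062,2238)
−g: translate: b→-54 (≡-1062 mod 252), so (126,-1062,2238)→(126,-54,6)
−g: flip: (126,-54,6)→(6,54,126)
−g: translate: b→6 (≡54 mod 12), so (6,54,126)→(6,6,6)
−g: reduced (well bottom): (6,6,6) with a≤c, −a<b≤a
flip sign back: reduced form of g is (-6,-6,-6)
reduced forms (-6, -6, -6) vs (-6, -6, -6) ⇒ equivalent

yes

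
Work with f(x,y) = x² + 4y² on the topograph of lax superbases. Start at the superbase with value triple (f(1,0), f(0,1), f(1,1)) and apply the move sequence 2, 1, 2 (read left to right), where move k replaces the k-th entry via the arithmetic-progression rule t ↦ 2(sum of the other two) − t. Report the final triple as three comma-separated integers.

start (1,4,5) = (f(1,0),f(0,1),f(1,1))
replace slot 2: 2·(1+5) − 4 = 8 → (1,8,5)
replace slot 1: 2·(8+5) − 1 = 25 → (25,8,5)
replace slot 2: 2·(25+5) − 8 = 52 → (25,52,5)

25,52,5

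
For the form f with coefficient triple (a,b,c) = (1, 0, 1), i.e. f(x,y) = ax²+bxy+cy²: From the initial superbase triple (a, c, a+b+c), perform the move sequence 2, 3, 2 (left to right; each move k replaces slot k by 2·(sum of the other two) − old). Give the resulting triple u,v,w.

start (1,1,2) = (f(1,0),f(0,1),f(1,1))
replace slot 2: 2·(1+2) − 1 = 5 → (1,5,2)
replace slot 3: 2·(1+5) − 2 = 10 → (1,5,10)
replace slot 2: 2·(1+10) − 5 = 17 → (1,17,10)

1,17,10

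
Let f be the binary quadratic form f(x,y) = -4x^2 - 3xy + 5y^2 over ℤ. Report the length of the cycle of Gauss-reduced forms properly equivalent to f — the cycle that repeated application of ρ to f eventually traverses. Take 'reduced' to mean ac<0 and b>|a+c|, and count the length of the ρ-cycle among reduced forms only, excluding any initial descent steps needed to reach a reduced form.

D = 89, ⌊√D⌋ = 9
descent: ρ → (5,3,-4)  [lands on river]
river: ρ → (-4,5,4)
river: ρ → (4,3,-5)
river: ρ → (-5,7,2)
river: ρ → (2,9,-1)
river: ρ → (-1,9,2)
river: ρ → (2,7,-5)
river: ρ → (-5,3,4)
river: ρ → (4,5,-4)
river: ρ → (-4,3,5)
river: ρ → (5,7,-2)
river: ρ → (-2,9,1)
river: ρ → (1,9,-2)
river: ρ → (-2,7,5)
ρ-cycle length = 14 (tail of 1 descent step not counted)

14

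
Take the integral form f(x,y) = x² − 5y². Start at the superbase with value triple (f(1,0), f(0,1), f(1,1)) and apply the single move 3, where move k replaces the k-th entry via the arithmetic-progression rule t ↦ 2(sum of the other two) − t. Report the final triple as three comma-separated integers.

start (1,-5,-4) = (f(1,0),f(0,1),f(1,1))
replace slot 3: 2·(1+(-5)) − (-4) = -4 → (1,-5,-4)

1,-5,-4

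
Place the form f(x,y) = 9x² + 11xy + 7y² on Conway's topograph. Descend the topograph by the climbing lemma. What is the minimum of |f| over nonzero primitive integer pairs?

translate: b→-7 (≡11 mod 18), so (9,11,7)→(9,-7,5)
flip: (9,-7,5)→(5,7,9)
translate: b→-3 (≡7 mod 10), so (5,7,9)→(5,-3,7)
reduced (well bottom): (5,-3,7) with a≤c, −a<b≤a
well minimum = a = 5

5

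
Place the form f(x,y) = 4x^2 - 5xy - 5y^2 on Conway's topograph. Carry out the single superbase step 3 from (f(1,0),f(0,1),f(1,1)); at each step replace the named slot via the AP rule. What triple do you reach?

start (4,-5,-6) = (f(1,0),f(0,1),f(1,1))
replace slot 3: 2·(4+(-5)) − (-6) = 4 → (4,-5,4)

4,-5,4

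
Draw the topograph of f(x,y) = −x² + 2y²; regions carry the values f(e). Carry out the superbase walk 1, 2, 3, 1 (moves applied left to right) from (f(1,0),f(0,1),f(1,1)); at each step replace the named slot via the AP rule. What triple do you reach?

start (-1,2,1) = (f(1,0),f(0,1),f(1,1))
replace slot 1: 2·(2+1) − (-1) = 7 → (7,2,1)
replace slot 2: 2·(7+1) − 2 = 14 → (7,14,1)
replace slot 3: 2·(7+14) − 1 = 41 → (7,14,41)
replace slot 1: 2·(14+41) − 7 = 103 → (103,14,41)

103,14,41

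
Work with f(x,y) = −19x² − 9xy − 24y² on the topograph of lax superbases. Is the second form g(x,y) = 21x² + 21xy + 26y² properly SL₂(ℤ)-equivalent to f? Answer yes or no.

D₁ = -1743, D₂ = -1743
f is negative-definite; reduce −f:
−f: reduced (well bottom): (19,9,24) with a≤c, −a<b≤a
flip sign back: reduced form of f is (-19,-9,-24)
g: reduced (well bottom): (21,21,26) with a≤c, −a<b≤a
reduced forms (-19, -9, -24) vs (21, 21, 26) ⇒ inequivalent

no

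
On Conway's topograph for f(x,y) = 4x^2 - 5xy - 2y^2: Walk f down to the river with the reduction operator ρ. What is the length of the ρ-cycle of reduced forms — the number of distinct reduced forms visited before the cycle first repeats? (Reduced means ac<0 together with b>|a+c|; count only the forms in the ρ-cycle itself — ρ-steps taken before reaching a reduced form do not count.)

D = 57, ⌊√D⌋ = 7
descent: ρ → (-2,5,4)  [lands on river]
river: ρ → (4,3,-3)
river: ρ → (-3,3,4)
river: ρ → (4,5,-2)
river: ρ → (-2,7,1)
river: ρ → (1,7,-2)
ρ-cycle length = 6 (tail of 1 descent step not counted)

6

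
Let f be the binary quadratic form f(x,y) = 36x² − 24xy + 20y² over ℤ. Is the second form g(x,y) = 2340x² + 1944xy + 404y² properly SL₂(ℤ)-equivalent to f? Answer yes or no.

D₁ = -2304, D₂ = -2304
f: flip: (36,-24,20)→(20,24,36)
f: translate: b→-16 (≡24 mod 40), so (20,24,36)→(20,-16,32)
f: reduced (well bottom): (20,-16,32) with a≤c, −a<b≤a
g: flip: (2340,1944,404)→(404,-1944,2340)
g: translate: b→-328 (≡-1944 mod 808), so (404,-1944,2340)→(404,-328,68)
g: flip: (404,-328,68)→(68,328,404)
g: translate: b→56 (≡328 mod 136), so (68,328,404)→(68,56,20)
g: flip: (68,56,20)→(20,-56,68)
g: translate: b→-16 (≡-56 mod 40), so (20,-56,68)→(20,-16,32)
g: reduced (well bottom): (20,-16,32) with a≤c, −a<b≤a
reduced forms (20, -16, 32) vs (20, -16, 32) ⇒ equivalent

yes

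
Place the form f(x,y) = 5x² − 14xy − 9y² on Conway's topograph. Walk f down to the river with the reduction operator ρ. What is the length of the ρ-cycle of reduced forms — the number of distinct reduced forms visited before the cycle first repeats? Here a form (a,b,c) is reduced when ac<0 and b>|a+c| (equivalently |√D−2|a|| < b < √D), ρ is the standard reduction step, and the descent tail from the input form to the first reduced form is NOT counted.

D = 376, ⌊√D⌋ = 19
descent: ρ → (-9,14,5)  [lands on river]
river: ρ → (5,16,-6)
river: ρ → (-6,8,13)
river: ρ → (13,18,-1)
river: ρ → (-1,18,13)
river: ρ → (13,8,-6)
river: ρ → (-6,16,5)
river: ρ → (5,14,-9)
river: ρ → (-9,4,10)
river: ρ → (10,16,-3)
river: ρ → (-3,14,15)
river: ρ → (15,16,-2)
river: ρ → (-2,16,15)
river: ρ → (15,14,-3)
river: ρ → (-3,16,10)
river: ρ → (10,4,-9)
ρ-cycle length = 16 (tail of 1 descent step not counted)

16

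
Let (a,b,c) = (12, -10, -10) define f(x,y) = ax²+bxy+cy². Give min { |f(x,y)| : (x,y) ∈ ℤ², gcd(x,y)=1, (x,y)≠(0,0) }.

descent: ρ → (-10,10,12)  [lands on river]
river: ρ → (12,14,-8)
river: ρ → (-8,18,8)
river: ρ → (8,14,-12)
river: ρ → (-12,10,10)
river: ρ → (10,10,-12)
river: ρ → (-12,14,8)
river: ρ → (8,18,-8)
river: ρ → (-8,14,12)
river: ρ → (12,10,-10)
closes: descent 1, river 10
min |a| on river = 8

8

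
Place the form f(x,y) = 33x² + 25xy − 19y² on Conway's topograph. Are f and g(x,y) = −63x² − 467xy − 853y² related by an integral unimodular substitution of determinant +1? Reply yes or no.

D₁ = 3133, D₂ = 3133
river cycle of f (length 34): (-19, 51, 7), (7, 47, -33), (-33, 19, 21), (21, 23, -31), (-31, 39, 13), (13, 39, -31), (-31, 23, 21), (21, 19, -33), (-33, 47, 7), (7, 51, -19), … (24 more)
river cycle of g (length 34): (7, 47, -33), (-33, 19, 21), (21, 23, -31), (-31, 39, 13), (13, 39, -31), (-31, 23, 21), (21, 19, -33), (-33, 47, 7), (7, 51, -19), (-19, 25, 33), … (24 more)
cycles coincide ⇒ equivalent

yes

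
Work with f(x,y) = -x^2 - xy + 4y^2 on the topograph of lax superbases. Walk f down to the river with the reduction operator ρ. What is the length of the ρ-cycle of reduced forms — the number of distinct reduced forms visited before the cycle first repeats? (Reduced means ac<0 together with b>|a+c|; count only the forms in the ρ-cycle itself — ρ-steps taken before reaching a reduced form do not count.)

D = 17, ⌊√D⌋ = 4
descent: ρ → (4,1,-1)
descent: ρ → (-1,3,2)  [lands on river]
river: ρ → (2,1,-2)
river: ρ → (-2,3,1)
river: ρ → (1,3,-2)
river: ρ → (-2,1,2)
river: ρ → (2,3,-1)
ρ-cycle length = 6 (tail of 2 descent steps not counted)

6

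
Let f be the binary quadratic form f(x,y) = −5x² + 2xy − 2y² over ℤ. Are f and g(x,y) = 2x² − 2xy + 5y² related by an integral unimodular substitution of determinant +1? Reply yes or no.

D₁ = -36, D₂ = -36
f is negative-definite; reduce −f:
−f: flip: (5,-2,2)→(2,2,5)
−f: reduced (well bottom): (2,2,5) with a≤c, −a<b≤a
flip sign back: reduced form of f is (-2,-2,-5)
g: translate: b→2 (≡-2 mod 4), so (2,-2,5)→(2,2,5)
g: reduced (well bottom): (2,2,5) with a≤c, −a<b≤a
reduced forms (-2, -2, -5) vs (2, 2, 5) ⇒ inequivalent

no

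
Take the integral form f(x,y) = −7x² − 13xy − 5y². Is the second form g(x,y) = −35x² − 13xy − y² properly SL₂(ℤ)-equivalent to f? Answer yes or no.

D₁ = 29, D₂ = 29
river cycle of f (length 2): (1, 5, -1), (-1, 5, 1)
river cycle of g (length 2): (-1, 5, 1), (1, 5, -1)
cycles coincide ⇒ equivalent

yes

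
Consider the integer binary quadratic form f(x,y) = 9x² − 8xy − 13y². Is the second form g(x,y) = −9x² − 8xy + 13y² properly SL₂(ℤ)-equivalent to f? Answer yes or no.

D₁ = 532, D₂ = 532
river cycle of f (length 16): (-13, 8, 9), (9, 10, -12), (-12, 14, 7), (7, 14, -12), (-12, 10, 9), (9, 8, -13), (-13, 18, 4), (4, 22, -3), (-3, 20, 11), (11, 2, -12), … (6 more)
river cycle of g (length 16): (13, 8, -9), (-9, 10, 12), (12, 14, -7), (-7, 14, 12), (12, 10, -9), (-9, 8, 13), (13, 18, -4), (-4, 22, 3), (3, 20, -11), (-11, 2, 12), … (6 more)
cycles differ ⇒ inequivalent

no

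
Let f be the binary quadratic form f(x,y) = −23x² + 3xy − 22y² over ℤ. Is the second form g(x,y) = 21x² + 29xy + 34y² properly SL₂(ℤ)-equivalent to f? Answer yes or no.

D₁ = -2015, D₂ = -2015
f is negative-definite; reduce −f:
−f: flip: (23,-3,22)→(22,3,23)
−f: reduced (well bottom): (22,3,23) with a≤c, −a<b≤a
flip sign back: reduced form of f is (-22,-3,-23)
g: translate: b→-13 (≡29 mod 42), so (21,29,34)→(21,-13,26)
g: reduced (well bottom): (21,-13,26) with a≤c, −a<b≤a
reduced forms (-22, -3, -23) vs (21, -13, 26) ⇒ inequivalent

no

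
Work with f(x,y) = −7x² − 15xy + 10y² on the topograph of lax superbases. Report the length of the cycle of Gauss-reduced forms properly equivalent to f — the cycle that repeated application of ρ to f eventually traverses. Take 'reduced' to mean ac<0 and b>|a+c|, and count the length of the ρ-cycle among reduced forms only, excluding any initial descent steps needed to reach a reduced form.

D = 505, ⌊√D⌋ = 22
descent: ρ → (10,15,-7)  [lands on river]
river: ρ → (-7,13,12)
river: ρ → (12,11,-8)
river: ρ → (-8,21,2)
river: ρ → (2,19,-18)
river: ρ → (-18,17,3)
river: ρ → (3,19,-12)
river: ρ → (-12,5,10)
ρ-cycle length = 8 (tail of 1 descent step not counted)

8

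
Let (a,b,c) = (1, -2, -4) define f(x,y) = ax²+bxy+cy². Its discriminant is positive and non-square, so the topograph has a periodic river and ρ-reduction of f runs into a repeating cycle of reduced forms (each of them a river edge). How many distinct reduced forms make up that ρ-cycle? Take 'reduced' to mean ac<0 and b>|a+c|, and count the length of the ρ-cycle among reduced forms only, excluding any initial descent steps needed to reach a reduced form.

D = 20, ⌊√D⌋ = 4
descent: ρ → (-4,2,1)
descent: ρ → (1,4,-1)  [lands on river]
river: ρ → (-1,4,1)
ρ-cycle length = 2 (tail of 2 descent steps not counted)

2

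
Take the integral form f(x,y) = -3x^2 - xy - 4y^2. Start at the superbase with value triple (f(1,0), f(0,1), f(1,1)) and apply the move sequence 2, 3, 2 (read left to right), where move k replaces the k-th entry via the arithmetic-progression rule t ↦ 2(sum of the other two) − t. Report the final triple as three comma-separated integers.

start (-3,-4,-8) = (f(1,0),f(0,1),f(1,1))
replace slot 2: 2·((-3)+(-8)) − (-4) = -18 → (-3,-18,-8)
replace slot 3: 2·((-3)+(-18)) − (-8) = -34 → (-3,-18,-34)
replace slot 2: 2·((-3)+(-34)) − (-18) = -56 → (-3,-56,-34)

-3,-56,-34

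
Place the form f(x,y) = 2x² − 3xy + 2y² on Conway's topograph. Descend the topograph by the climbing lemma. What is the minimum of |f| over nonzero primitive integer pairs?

translate: b→1 (≡-3 mod 4), so (2,-3,2)→(2,1,1)
flip: (2,1,1)→(1,-1,2)
translate: b→1 (≡-1 mod 2), so (1,-1,2)→(1,1,2)
reduced (well bottom): (1,1,2) with a≤c, −a<b≤a
well minimum = a = 1

1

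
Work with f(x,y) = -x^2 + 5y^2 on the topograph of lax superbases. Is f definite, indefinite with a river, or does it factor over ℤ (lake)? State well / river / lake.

D = b²−4ac = 0² − 4·(-1)·5 = 20
D > 0 non-square ⇒ indefinite ⇒ periodic river

river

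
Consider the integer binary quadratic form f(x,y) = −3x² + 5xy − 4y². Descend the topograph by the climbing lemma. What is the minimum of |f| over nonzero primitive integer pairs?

translate: b→1 (≡-5 mod 6), so (3,-5,4)→(3,1,2)
flip: (3,1,2)→(2,-1,3)
reduced (well bottom): (2,-1,3) with a≤c, −a<b≤a
well minimum |f| = |-2| = 2 (negative-definite)

2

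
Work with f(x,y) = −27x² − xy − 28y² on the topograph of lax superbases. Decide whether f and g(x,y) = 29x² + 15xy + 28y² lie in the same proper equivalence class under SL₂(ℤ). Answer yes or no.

D₁ = -3023, D₂ = -3023
f is negative-definite; reduce −f:
−f: reduced (well bottom): (27,1,28) with a≤c, −a<b≤a
flip sign back: reduced form of f is (-27,-1,-28)
g: flip: (29,15,28)→(28,-15,29)
g: reduced (well bottom): (28,-15,29) with a≤c, −a<b≤a
reduced forms (-27, -1, -28) vs (28, -15, 29) ⇒ inequivalent

no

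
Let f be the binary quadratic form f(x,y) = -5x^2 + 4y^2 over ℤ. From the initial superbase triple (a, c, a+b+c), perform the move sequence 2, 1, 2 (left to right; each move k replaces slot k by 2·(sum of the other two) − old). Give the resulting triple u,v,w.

start (-5,4,-1) = (f(1,0),f(0,1),f(1,1))
replace slot 2: 2·((-5)+(-1)) − 4 = -16 → (-5,-16,-1)
replace slot 1: 2·((-16)+(-1)) − (-5) = -29 → (-29,-16,-1)
replace slot 2: 2·((-29)+(-1)) − (-16) = -44 → (-29,-44,-1)

-29,-44,-1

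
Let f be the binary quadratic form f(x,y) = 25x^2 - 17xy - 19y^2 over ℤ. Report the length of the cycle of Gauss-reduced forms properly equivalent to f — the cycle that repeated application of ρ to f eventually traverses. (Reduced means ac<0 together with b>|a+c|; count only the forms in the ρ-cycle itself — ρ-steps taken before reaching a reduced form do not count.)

D = 2189, ⌊√D⌋ = 46
descent: ρ → (-19,17,25)  [lands on river]
river: ρ → (25,33,-11)
river: ρ → (-11,33,25)
river: ρ → (25,17,-19)
river: ρ → (-19,21,23)
river: ρ → (23,25,-17)
river: ρ → (-17,43,5)
river: ρ → (5,37,-41)
river: ρ → (-41,45,1)
river: ρ → (1,45,-41)
river: ρ → (-41,37,5)
river: ρ → (5,43,-17)
river: ρ → (-17,25,23)
river: ρ → (23,21,-19)
ρ-cycle length = 14 (tail of 1 descent step not counted)

14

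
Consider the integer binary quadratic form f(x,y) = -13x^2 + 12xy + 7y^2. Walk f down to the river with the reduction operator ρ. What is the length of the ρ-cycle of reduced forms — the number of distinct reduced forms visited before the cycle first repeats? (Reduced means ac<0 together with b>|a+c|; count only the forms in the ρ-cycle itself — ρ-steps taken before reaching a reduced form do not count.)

D = 508, ⌊√D⌋ = 22
river: ρ → (7,16,-9)
river: ρ → (-9,20,3)
river: ρ → (3,22,-2)
river: ρ → (-2,22,3)
river: ρ → (3,20,-9)
river: ρ → (-9,16,7)
river: ρ → (7,12,-13)
river: ρ → (-13,14,6)
river: ρ → (6,22,-1)
river: ρ → (-1,22,6)
river: ρ → (6,14,-13)
river: ρ → (-13,12,7)
ρ-cycle length = 12 (tail of 0 descent steps not counted)

12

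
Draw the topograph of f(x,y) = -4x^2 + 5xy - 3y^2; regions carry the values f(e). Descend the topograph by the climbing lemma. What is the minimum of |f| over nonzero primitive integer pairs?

translate: b→3 (≡-5 mod 8), so (4,-5,3)→(4,3,2)
flip: (4,3,2)→(2,-3,4)
translate: b→1 (≡-3 mod 4), so (2,-3,4)→(2,1,3)
reduced (well bottom): (2,1,3) with a≤c, −a<b≤a
well minimum |f| = |-2| = 2 (negative-definite)

2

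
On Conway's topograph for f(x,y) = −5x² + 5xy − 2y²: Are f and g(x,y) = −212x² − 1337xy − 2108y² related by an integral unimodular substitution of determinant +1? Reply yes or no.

D₁ = -15, D₂ = -15
f is negative-definite; reduce −f:
−f: translate: b→5 (≡-5 mod 10), so (5,-5,2)→(5,5,2)
−f: flip: (5,5,2)→(2,-5,5)
−f: translate: b→-1 (≡-5 mod 4), so (2,-5,5)→(2,-1,2)
−f: flip: (2,-1,2)→(2,1,2)
−f: reduced (well bottom): (2,1,2) with a≤c, −a<b≤a
flip sign back: reduced form of f is (-2,-1,-2)
g is negative-definite; reduce −g:
−g: translate: b→65 (≡1337 mod 424), so (212,1337,2108)→(212,65,5)
−g: flip: (212,65,5)→(5,-65,212)
−g: translate: b→5 (≡-65 mod 10), so (5,-65,212)→(5,5,2)
−g: flip: (5,5,2)→(2,-5,5)
−g: translate: b→-1 (≡-5 mod 4), so (2,-5,5)→(2,-1,2)
−g: flip: (2,-1,2)→(2,1,2)
−g: reduced (well bottom): (2,1,2) with a≤c, −a<b≤a
flip sign back: reduced form of g is (-2,-1,-2)
reduced forms (-2, -1, -2) vs (-2, -1, -2) ⇒ equivalent

yes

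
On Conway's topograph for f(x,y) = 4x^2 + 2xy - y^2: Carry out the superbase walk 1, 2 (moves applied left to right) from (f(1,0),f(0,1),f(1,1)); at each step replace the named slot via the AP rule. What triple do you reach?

start (4,-1,5) = (f(1,0),f(0,1),f(1,1))
replace slot 1: 2·((-1)+5) − 4 = 4 → (4,-1,5)
replace slot 2: 2·(4+5) − (-1) = 19 → (4,19,5)

4,19,5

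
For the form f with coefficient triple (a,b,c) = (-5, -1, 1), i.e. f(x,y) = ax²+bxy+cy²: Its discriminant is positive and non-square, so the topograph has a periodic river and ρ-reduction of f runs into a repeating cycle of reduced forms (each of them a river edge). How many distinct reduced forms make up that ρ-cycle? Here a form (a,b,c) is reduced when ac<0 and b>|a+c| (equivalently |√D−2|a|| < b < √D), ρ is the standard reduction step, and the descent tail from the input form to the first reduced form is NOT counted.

D = 21, ⌊√D⌋ = 4
descent: ρ → (1,3,-3)  [lands on river]
river: ρ → (-3,3,1)
ρ-cycle length = 2 (tail of 1 descent step not counted)

2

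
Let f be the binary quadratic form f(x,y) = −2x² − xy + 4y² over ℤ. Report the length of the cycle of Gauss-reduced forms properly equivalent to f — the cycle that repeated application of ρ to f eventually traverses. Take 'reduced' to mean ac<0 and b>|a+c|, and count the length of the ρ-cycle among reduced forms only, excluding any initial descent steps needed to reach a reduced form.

D = 33, ⌊√D⌋ = 5
descent: ρ → (4,1,-2)
descent: ρ → (-2,3,3)  [lands on river]
river: ρ → (3,3,-2)
river: ρ → (-2,5,1)
river: ρ → (1,5,-2)
ρ-cycle length = 4 (tail of 2 descent steps not counted)

4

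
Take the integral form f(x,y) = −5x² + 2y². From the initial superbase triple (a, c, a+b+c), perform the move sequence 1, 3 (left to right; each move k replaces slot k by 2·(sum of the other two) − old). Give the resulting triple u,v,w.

start (-5,2,-3) = (f(1,0),f(0,1),f(1,1))
replace slot 1: 2·(2+(-3)) − (-5) = 3 → (3,2,-3)
replace slot 3: 2·(3+2) − (-3) = 13 → (3,2,13)

3,2,13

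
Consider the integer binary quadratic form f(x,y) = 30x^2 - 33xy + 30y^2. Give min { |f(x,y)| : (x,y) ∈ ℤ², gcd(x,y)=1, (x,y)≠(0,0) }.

translate: b→27 (≡-33 mod 60), so (30,-33,30)→(30,27,27)
flip: (30,27,27)→(27,-27,30)
translate: b→27 (≡-27 mod 54), so (27,-27,30)→(27,27,30)
reduced (well bottom): (27,27,30) with a≤c, −a<b≤a
well minimum = a = 27

27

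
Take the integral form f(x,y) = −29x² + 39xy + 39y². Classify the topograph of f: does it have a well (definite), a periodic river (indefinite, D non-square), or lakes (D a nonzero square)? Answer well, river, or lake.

D = b²−4ac = 39² − 4·(-29)·39 = 6045
D > 0 non-square ⇒ indefinite ⇒ periodic river

river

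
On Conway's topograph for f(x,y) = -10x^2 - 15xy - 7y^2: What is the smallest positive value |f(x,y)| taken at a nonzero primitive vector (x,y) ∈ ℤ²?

translate: b→-5 (≡15 mod 20), so (10,15,7)→(10,-5,2)
flip: (10,-5,2)→(2,5,10)
translate: b→1 (≡5 mod 4), so (2,5,10)→(2,1,7)
reduced (well bottom): (2,1,7) with a≤c, −a<b≤a
well minimum |f| = |-2| = 2 (negative-definite)

2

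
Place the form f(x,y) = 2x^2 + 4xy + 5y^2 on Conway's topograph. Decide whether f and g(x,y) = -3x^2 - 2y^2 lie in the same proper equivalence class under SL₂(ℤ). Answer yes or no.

D₁ = -24, D₂ = -24
f: translate: b→0 (≡4 mod 4), so (2,4,5)→(2,0,3)
f: reduced (well bottom): (2,0,3) with a≤c, −a<b≤a
g is negative-definite; reduce −g:
−g: flip: (3,0,2)→(2,0,3)
−g: reduced (well bottom): (2,0,3) with a≤c, −a<b≤a
flip sign back: reduced form of g is (-2,0,-3)
reduced forms (2, 0, 3) vs (-2, 0, -3) ⇒ inequivalent

no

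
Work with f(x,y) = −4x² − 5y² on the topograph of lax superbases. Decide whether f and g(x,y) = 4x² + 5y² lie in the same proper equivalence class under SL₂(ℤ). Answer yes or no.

D₁ = -80, D₂ = -80
f is negative-definite; reduce −f:
−f: reduced (well bottom): (4,0,5) with a≤c, −a<b≤a
flip sign back: reduced form of f is (-4,0,-5)
g: reduced (well bottom): (4,0,5) with a≤c, −a<b≤a
reduced forms (-4, 0, -5) vs (4, 0, 5) ⇒ inequivalent

no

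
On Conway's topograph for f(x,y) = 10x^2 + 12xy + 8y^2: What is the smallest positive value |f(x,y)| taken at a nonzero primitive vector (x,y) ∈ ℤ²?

translate: b→-8 (≡12 mod 20), so (10,12,8)→(10,-8,6)
flip: (10,-8,6)→(6,8,10)
translate: b→-4 (≡8 mod 12), so (6,8,10)→(6,-4,8)
reduced (well bottom): (6,-4,8) with a≤c, −a<b≤a
well minimum = a = 6

6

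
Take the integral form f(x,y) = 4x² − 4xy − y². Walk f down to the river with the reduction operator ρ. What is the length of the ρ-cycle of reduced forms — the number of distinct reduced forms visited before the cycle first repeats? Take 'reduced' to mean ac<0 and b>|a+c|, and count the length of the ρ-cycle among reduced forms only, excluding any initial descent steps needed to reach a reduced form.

D = 32, ⌊√D⌋ = 5
descent: ρ → (-1,4,4)  [lands on river]
river: ρ → (4,4,-1)
ρ-cycle length = 2 (tail of 1 descent step not counted)

2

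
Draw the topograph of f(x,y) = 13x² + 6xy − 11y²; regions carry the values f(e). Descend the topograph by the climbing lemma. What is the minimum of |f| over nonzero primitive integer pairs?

river: ρ → (-11,16,8)
river: ρ → (8,16,-11)
river: ρ → (-11,6,13)
river: ρ → (13,20,-4)
river: ρ → (-4,20,13)
river: ρ → (13,6,-11)
closes: descent 0, river 6
min |a| on river = 4

4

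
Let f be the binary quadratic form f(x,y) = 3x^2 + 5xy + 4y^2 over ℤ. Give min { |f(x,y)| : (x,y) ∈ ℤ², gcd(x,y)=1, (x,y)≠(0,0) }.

translate: b→-1 (≡5 mod 6), so (3,5,4)→(3,-1,2)
flip: (3,-1,2)→(2,1,3)
reduced (well bottom): (2,1,3) with a≤c, −a<b≤a
well minimum = a = 2

2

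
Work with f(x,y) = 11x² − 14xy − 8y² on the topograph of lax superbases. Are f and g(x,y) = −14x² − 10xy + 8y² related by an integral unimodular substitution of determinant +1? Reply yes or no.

D₁ = 548, D₂ = 548
river cycle of f (length 18): (-8, 14, 11), (11, 8, -11), (-11, 14, 8), (8, 18, -7), (-7, 10, 16), (16, 22, -1), (-1, 22, 16), (16, 10, -7), (-7, 18, 8), (8, 14, -11), … (8 more)
river cycle of g (length 14): (8, 10, -14), (-14, 18, 4), (4, 22, -4), (-4, 18, 14), (14, 10, -8), (-8, 22, 2), (2, 22, -8), (-8, 10, 14), (14, 18, -4), (-4, 22, 4), … (4 more)
cycles differ ⇒ inequivalent

no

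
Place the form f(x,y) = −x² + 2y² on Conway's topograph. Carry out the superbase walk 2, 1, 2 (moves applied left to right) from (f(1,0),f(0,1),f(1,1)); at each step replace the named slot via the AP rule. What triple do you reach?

start (-1,2,1) = (f(1,0),f(0,1),f(1,1))
replace slot 2: 2·((-1)+1) − 2 = -2 → (-1,-2,1)
replace slot 1: 2·((-2)+1) − (-1) = -1 → (-1,-2,1)
replace slot 2: 2·((-1)+1) − (-2) = 2 → (-1,2,1)

-1,2,1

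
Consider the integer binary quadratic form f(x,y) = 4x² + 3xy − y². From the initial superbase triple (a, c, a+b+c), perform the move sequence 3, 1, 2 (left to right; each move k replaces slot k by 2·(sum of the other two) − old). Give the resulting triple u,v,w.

start (4,-1,6) = (f(1,0),f(0,1),f(1,1))
replace slot 3: 2·(4+(-1)) − 6 = 0 → (4,-1,0)
replace slot 1: 2·((-1)+0) − 4 = -6 → (-6,-1,0)
replace slot 2: 2·((-6)+0) − (-1) = -11 → (-6,-11,0)

-6,-11,0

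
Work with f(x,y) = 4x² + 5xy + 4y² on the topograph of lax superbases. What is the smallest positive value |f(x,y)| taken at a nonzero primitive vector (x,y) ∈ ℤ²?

translate: b→-3 (≡5 mod 8), so (4,5,4)→(4,-3,3)
flip: (4,-3,3)→(3,3,4)
reduced (well bottom): (3,3,4) with a≤c, −a<b≤a
well minimum = a = 3

3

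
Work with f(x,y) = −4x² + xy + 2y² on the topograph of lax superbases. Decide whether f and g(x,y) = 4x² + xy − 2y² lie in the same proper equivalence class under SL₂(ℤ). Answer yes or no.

D₁ = 33, D₂ = 33
river cycle of f (length 4): (2, 3, -3), (-3, 3, 2), (2, 5, -1), (-1, 5, 2)
river cycle of g (length 4): (-2, 3, 3), (3, 3, -2), (-2, 5, 1), (1, 5, -2)
cycles differ ⇒ inequivalent

no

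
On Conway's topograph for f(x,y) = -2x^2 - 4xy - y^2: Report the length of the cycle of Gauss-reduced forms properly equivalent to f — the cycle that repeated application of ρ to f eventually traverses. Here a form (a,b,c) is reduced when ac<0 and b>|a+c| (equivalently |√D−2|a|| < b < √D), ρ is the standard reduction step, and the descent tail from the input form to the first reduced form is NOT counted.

D = 8, ⌊√D⌋ = 2
descent: ρ → (-1,2,1)  [lands on river]
river: ρ → (1,2,-1)
ρ-cycle length = 2 (tail of 1 descent step not counted)

2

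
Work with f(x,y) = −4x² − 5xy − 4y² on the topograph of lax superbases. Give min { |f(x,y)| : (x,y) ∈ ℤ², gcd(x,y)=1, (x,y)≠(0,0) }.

translate: b→-3 (≡5 mod 8), so (4,5,4)→(4,-3,3)
flip: (4,-3,3)→(3,3,4)
reduced (well bottom): (3,3,4) with a≤c, −a<b≤a
well minimum |f| = |-3| = 3 (negative-definite)

3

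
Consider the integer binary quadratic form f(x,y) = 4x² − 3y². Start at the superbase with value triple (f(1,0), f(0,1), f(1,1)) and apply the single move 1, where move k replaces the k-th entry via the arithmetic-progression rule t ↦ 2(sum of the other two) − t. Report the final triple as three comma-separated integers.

start (4,-3,1) = (f(1,0),f(0,1),f(1,1))
replace slot 1: 2·((-3)+1) − 4 = -8 → (-8,-3,1)

-8,-3,1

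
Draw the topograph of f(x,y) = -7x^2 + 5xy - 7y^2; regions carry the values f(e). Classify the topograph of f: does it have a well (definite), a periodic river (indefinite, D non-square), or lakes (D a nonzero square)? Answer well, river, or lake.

D = b²−4ac = 5² − 4·(-7)·(-7) = -171
D < 0 ⇒ definite ⇒ every region one sign ⇒ single well

well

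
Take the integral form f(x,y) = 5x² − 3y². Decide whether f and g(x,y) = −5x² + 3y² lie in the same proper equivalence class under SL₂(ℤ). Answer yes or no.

D₁ = 60, D₂ = 60
river cycle of f (length 2): (-3, 6, 2), (2, 6, -3)
river cycle of g (length 2): (3, 6, -2), (-2, 6, 3)
cycles differ ⇒ inequivalent

no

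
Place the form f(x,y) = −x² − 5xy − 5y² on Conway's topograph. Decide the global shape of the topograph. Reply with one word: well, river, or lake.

D = b²−4ac = (-5)² − 4·(-1)·(-5) = 5
D > 0 non-square ⇒ indefinite ⇒ periodic river

river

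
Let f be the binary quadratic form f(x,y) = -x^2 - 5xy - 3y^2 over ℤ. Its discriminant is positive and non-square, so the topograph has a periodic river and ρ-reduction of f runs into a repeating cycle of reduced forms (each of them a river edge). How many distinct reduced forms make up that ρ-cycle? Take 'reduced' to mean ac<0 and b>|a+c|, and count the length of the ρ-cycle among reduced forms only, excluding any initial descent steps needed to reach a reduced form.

D = 13, ⌊√D⌋ = 3
descent: ρ → (-3,-1,1)
descent: ρ → (1,3,-1)  [lands on river]
river: ρ → (-1,3,1)
ρ-cycle length = 2 (tail of 2 descent steps not counted)

2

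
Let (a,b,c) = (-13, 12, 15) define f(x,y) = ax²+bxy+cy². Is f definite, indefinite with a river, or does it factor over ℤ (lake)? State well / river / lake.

D = b²−4ac = 12² − 4·(-13)·15 = 924
D > 0 non-square ⇒ indefinite ⇒ periodic river

river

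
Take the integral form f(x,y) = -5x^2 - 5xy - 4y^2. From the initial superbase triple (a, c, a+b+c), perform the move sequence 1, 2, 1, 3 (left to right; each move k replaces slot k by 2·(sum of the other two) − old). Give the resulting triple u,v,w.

start (-5,-4,-14) = (f(1,0),f(0,1),f(1,1))
replace slot 1: 2·((-4)+(-14)) − (-5) = -31 → (-31,-4,-14)
replace slot 2: 2·((-31)+(-14)) − (-4) = -86 → (-31,-86,-14)
replace slot 1: 2·((-86)+(-14)) − (-31) = -169 → (-169,-86,-14)
replace slot 3: 2·((-169)+(-86)) − (-14) = -496 → (-169,-86,-496)

-169,-86,-496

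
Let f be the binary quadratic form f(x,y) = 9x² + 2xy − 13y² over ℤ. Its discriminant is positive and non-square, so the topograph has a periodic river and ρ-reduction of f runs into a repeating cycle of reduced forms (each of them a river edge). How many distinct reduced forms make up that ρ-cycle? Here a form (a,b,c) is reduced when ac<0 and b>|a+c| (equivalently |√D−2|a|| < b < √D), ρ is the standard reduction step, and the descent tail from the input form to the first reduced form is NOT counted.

D = 472, ⌊√D⌋ = 21
descent: ρ → (-13,-2,9)
descent: ρ → (9,20,-2)  [lands on river]
river: ρ → (-2,20,9)
river: ρ → (9,16,-6)
river: ρ → (-6,20,3)
river: ρ → (3,16,-18)
river: ρ → (-18,20,1)
river: ρ → (1,20,-18)
river: ρ → (-18,16,3)
river: ρ → (3,20,-6)
river: ρ → (-6,16,9)
ρ-cycle length = 10 (tail of 2 descent steps not counted)

10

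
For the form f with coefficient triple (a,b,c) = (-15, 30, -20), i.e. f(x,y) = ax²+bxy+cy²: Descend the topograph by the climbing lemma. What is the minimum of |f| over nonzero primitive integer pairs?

translate: b→0 (≡-30 mod 30), so (15,-30,20)→(15,0,5)
flip: (15,0,5)→(5,0,15)
reduced (well bottom): (5,0,15) with a≤c, −a<b≤a
well minimum |f| = |-5| = 5 (negative-definite)

5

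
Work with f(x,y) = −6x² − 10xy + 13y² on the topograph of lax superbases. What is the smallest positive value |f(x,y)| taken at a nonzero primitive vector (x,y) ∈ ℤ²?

descent: ρ → (13,10,-6)  [lands on river]
river: ρ → (-6,14,9)
river: ρ → (9,4,-11)
river: ρ → (-11,18,2)
river: ρ → (2,18,-11)
river: ρ → (-11,4,9)
river: ρ → (9,14,-6)
river: ρ → (-6,10,13)
river: ρ → (13,16,-3)
river: ρ → (-3,20,1)
river: ρ → (1,20,-3)
river: ρ → (-3,16,13)
closes: descent 1, river 12
min |a| on river = 1

1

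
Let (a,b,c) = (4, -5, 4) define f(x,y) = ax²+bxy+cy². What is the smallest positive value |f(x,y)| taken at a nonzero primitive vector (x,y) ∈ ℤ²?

translate: b→3 (≡-5 mod 8), so (4,-5,4)→(4,3,3)
flip: (4,3,3)→(3,-3,4)
translate: b→3 (≡-3 mod 6), so (3,-3,4)→(3,3,4)
reduced (well bottom): (3,3,4) with a≤c, −a<b≤a
well minimum = a = 3

3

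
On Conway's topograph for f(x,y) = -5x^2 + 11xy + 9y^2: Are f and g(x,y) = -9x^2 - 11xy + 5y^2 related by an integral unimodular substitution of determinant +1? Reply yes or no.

D₁ = 301, D₂ = 301
river cycle of f (length 10): (9, 7, -7), (-7, 7, 9), (9, 11, -5), (-5, 9, 11), (11, 13, -3), (-3, 17, 1), (1, 17, -3), (-3, 13, 11), (11, 9, -5), (-5, 11, 9)
river cycle of g (length 10): (5, 11, -9), (-9, 7, 7), (7, 7, -9), (-9, 11, 5), (5, 9, -11), (-11, 13, 3), (3, 17, -1), (-1, 17, 3), (3, 13, -11), (-11, 9, 5)
cycles differ ⇒ inequivalent

no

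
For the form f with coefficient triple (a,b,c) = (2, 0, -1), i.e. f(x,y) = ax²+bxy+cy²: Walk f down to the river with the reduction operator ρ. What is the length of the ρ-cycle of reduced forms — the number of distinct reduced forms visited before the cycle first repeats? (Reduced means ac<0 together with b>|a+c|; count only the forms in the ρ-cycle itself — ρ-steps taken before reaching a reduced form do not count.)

D = 8, ⌊√D⌋ = 2
descent: ρ → (-1,2,1)  [lands on river]
river: ρ → (1,2,-1)
ρ-cycle length = 2 (tail of 1 descent step not counted)

2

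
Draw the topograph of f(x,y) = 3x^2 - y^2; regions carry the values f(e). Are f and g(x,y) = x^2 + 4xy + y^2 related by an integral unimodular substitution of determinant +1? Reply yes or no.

D₁ = 12, D₂ = 12
river cycle of f (length 2): (-1, 2, 2), (2, 2, -1)
river cycle of g (length 2): (1, 2, -2), (-2, 2, 1)
cycles differ ⇒ inequivalent

no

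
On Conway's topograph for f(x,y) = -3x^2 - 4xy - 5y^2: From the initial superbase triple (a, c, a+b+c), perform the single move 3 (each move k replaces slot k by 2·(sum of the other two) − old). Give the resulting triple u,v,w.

start (-3,-5,-12) = (f(1,0),f(0,1),f(1,1))
replace slot 3: 2·((-3)+(-5)) − (-12) = -4 → (-3,-5,-4)

-3,-5,-4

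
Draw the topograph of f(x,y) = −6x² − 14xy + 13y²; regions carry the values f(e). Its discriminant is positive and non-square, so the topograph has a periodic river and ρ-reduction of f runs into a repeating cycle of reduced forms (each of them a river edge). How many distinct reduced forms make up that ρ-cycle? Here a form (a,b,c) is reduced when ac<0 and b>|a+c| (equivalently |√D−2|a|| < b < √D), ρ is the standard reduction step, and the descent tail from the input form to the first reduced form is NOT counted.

D = 508, ⌊√D⌋ = 22
descent: ρ → (13,14,-6)  [lands on river]
river: ρ → (-6,22,1)
river: ρ → (1,22,-6)
river: ρ → (-6,14,13)
river: ρ → (13,12,-7)
river: ρ → (-7,16,9)
river: ρ → (9,20,-3)
river: ρ → (-3,22,2)
river: ρ → (2,22,-3)
river: ρ → (-3,20,9)
river: ρ → (9,16,-7)
river: ρ → (-7,12,13)
ρ-cycle length = 12 (tail of 1 descent step not counted)

12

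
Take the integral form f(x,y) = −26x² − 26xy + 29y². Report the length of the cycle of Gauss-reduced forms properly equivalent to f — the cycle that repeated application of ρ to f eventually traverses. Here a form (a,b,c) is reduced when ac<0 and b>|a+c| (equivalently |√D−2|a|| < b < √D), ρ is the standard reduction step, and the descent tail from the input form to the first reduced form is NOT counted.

D = 3692, ⌊√D⌋ = 60
descent: ρ → (29,26,-26)  [lands on river]
river: ρ → (-26,26,29)
river: ρ → (29,32,-23)
river: ρ → (-23,60,1)
river: ρ → (1,60,-23)
river: ρ → (-23,32,29)
ρ-cycle length = 6 (tail of 1 descent step not counted)

6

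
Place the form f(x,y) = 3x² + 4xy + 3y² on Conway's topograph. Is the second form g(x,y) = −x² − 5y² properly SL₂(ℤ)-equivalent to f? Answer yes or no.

D₁ = -20, D₂ = -20
f: translate: b→-2 (≡4 mod 6), so (3,4,3)→(3,-2,2)
f: flip: (3,-2,2)→(2,2,3)
f: reduced (well bottom): (2,2,3) with a≤c, −a<b≤a
g is negative-definite; reduce −g:
−g: reduced (well bottom): (1,0,5) with a≤c, −a<b≤a
flip sign back: reduced form of g is (-1,0,-5)
reduced forms (2, 2, 3) vs (-1, 0, -5) ⇒ inequivalent

no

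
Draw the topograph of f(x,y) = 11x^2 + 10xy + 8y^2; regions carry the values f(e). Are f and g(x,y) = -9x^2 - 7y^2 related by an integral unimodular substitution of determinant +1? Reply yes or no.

D₁ = -252, D₂ = -252
f: flip: (11,10,8)→(8,-10,11)
f: translate: b→6 (≡-10 mod 16), so (8,-10,11)→(8,6,9)
f: reduced (well bottom): (8,6,9) with a≤c, −a<b≤a
g is negative-definite; reduce −g:
−g: flip: (9,0,7)→(7,0,9)
−g: reduced (well bottom): (7,0,9) with a≤c, −a<b≤a
flip sign back: reduced form of g is (-7,0,-9)
reduced forms (8, 6, 9) vs (-7, 0, -9) ⇒ inequivalent

no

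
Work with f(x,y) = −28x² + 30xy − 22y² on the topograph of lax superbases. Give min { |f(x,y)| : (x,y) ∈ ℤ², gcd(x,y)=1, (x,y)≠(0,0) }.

translate: b→26 (≡-30 mod 56), so (28,-30,22)→(28,26,20)
flip: (28,26,20)→(20,-26,28)
translate: b→14 (≡-26 mod 40), so (20,-26,28)→(20,14,22)
reduced (well bottom): (20,14,22) with a≤c, −a<b≤a
well minimum |f| = |-20| = 20 (negative-definite)

20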